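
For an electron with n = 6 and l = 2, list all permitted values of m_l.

-2, -1, 0, 1, 2

m_l takes every integer from −l to +l. With l = 2 that gives the 5 values -2, -1, 0, 1, 2.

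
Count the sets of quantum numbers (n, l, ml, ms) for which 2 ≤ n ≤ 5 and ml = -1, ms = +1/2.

Count contributing orbitals for each principal shell:
n=2 → 1; n=3 → 2; n=4 → 3; n=5 → 4.
Orbitals: 1 + 2 + 3 + 4 = 10. With ms fixed to +1/2 there is one state per orbital, so 10 states.

10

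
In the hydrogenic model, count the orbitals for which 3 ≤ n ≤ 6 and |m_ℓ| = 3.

Work shell by shell — for each n, count the (ℓ, m_ℓ) pairs that satisfy |m_ℓ| = 3:
n=4 → 2; n=5 → 4; n=6 → 6.
Total orbitals: 2 + 4 + 6 = 12.

12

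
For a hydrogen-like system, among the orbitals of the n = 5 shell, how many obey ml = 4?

1

The n = 5 shell has l = 0 through 4; check each.
The (l, ml) pairs meeting ml = 4 give: l=4 → 1.
Total orbitals: 1.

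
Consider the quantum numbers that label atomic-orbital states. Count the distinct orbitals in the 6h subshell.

A subshell has 2ℓ+1 orbitals; with ℓ = 5, that's 11.

11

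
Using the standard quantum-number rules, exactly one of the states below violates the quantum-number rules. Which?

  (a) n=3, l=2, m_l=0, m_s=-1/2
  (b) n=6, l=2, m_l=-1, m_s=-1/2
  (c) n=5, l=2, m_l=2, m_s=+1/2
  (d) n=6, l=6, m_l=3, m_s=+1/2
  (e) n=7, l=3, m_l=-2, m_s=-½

(d)

(d) has l = 6 ≥ n = 6, violating 0 ≤ l ≤ n−1.
The remaining sets (a), (b), (c), (e) satisfy all four rules.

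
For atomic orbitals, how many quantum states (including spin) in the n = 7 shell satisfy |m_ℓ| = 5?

8

For n = 7, ℓ ranges over 0 … 6.
Orbitals with |m_ℓ| = 5, by ℓ: ℓ=5 → 2; ℓ=6 → 2.
Orbitals: 2 + 2 = 4. Each orbital carries two spin states, so 4 × 2 = 8 states.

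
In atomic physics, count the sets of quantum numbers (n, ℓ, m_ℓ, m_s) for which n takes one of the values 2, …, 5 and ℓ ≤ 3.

Count contributing orbitals for each principal shell:
n=2 → 4; n=3 → 9; n=4 → 16; n=5 → 16.
Orbitals: 4 + 9 + 16 + 16 = 45. Including both spin states (m_s = ±1/2) gives 2 × 45 = 90 states.

90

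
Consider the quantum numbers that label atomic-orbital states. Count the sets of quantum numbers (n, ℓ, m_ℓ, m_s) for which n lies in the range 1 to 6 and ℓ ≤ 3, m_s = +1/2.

62

Per-shell orbital counts meeting the constraint:
n=1 → 1; n=2 → 4; n=3 → 9; n=4 → 16; n=5 → 16; n=6 → 16.
Orbitals: 1 + 4 + 9 + 16 + 16 + 16 = 62. With m_s fixed to +1/2 there is one state per orbital, so 62 states.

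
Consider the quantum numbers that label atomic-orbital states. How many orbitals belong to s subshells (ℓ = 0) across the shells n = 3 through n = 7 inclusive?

5

An s subshell (ℓ = 0) exists for every n ≥ 1, so shells n = 3, 4, 5, 6, 7 each contribute one — 5 subshells.
Since each s subshell has 2·0+1 = 1 orbital, the total is 5 × 1 = 5.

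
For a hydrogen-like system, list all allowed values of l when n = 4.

0, 1, 2, 3

l is an integer with 0 ≤ l ≤ n−1, so for n = 4: l = 0, 1, 2, 3.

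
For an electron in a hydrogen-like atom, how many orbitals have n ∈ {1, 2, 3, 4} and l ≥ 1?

26

Per-shell orbital counts meeting the constraint:
n=2 → 3; n=3 → 8; n=4 → 15.
Total orbitals: 3 + 8 + 15 = 26.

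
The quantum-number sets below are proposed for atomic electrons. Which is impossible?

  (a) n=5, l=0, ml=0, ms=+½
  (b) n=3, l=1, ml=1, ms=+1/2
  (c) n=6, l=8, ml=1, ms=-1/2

(c)

(c) has l = 8 ≥ n = 6, violating 0 ≤ l ≤ n−1.
The remaining sets (a), (b) satisfy all four rules.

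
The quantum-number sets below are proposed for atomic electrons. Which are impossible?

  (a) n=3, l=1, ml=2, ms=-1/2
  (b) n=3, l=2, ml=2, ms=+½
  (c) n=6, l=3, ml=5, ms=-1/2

(a) and (c)

(a) has |ml| = 2 > l = 1, violating −l ≤ ml ≤ l.
(c) has |ml| = 5 > l = 3, violating −l ≤ ml ≤ l.
The remaining set (b) satisfies all four rules.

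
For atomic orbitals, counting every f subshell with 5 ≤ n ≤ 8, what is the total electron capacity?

56

An f subshell (l = 3) exists for every n ≥ 4, so shells n = 5, 6, 7, 8 each contribute one — 4 subshells.
Since each f subshell holds 2(2·3+1) = 14 electrons, the total is 4 × 14 = 56.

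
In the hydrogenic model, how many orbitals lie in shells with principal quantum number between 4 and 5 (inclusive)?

41

Shell n has n² orbitals: 4²=16 + 5²=25 = 41 orbitals.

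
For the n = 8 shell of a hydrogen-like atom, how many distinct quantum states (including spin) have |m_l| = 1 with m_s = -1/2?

The (l, m_l) pairs meeting |m_l| = 1 give: l=1 → 2; l=2 → 2; l=3 → 2; l=4 → 2; l=5 → 2; l=6 → 2; l=7 → 2.
Orbitals: 2 + 2 + 2 + 2 + 2 + 2 + 2 = 14. With m_s fixed to a single value there is one state per orbital, giving 14 states.

14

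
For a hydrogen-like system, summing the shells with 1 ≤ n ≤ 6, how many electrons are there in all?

182

Shell n has n² orbitals: 1²=1 + 2²=4 + 3²=9 + 4²=16 + 5²=25 + 6²=36 = 91 orbitals.
Two spin states per orbital: 2 × 91 = 182 electrons.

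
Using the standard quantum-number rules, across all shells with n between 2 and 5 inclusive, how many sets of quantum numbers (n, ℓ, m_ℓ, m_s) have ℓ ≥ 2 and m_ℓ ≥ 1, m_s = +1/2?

16

Per-shell orbital counts meeting the constraint:
n=3 → 2; n=4 → 5; n=5 → 9.
Orbitals: 2 + 5 + 9 = 16. With m_s fixed to +1/2 there is one state per orbital, so 16 states.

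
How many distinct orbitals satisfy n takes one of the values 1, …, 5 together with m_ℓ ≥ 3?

4

Count contributing orbitals for each principal shell:
n=4 → 1; n=5 → 3.
Total orbitals: 1 + 3 = 4.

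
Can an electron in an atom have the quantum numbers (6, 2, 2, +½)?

n = 6 is a positive integer. l = 2 satisfies 0 ≤ l ≤ n−1 = 5. ml = 2 lies in the range −l … +l (here −2 … 2). ms = +1/2 is one of ±1/2.
All four constraints are satisfied.

Valid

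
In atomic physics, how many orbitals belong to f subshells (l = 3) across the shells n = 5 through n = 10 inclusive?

42

An f subshell (l = 3) exists for every n ≥ 4, so shells n = 5, 6, 7, 8, 9, 10 each contribute one — 6 subshells.
Since each f subshell has 2·3+1 = 7 orbitals, the total is 6 × 7 = 42.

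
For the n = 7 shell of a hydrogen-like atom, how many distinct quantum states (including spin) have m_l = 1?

With n = 7 the allowed l are 0, 1, …, 6.
Contributions: l=1 → 1; l=2 → 1; l=3 → 1; l=4 → 1; l=5 → 1; l=6 → 1.
Orbitals: 1 + 1 + 1 + 1 + 1 + 1 = 6. Each orbital carries two spin states, so 6 × 2 = 12 states.

12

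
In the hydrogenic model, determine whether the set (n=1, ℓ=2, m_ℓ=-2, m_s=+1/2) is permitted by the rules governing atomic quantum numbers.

Not allowed

The orbital quantum number must satisfy 0 ≤ ℓ ≤ n−1. With n = 1 the allowed ℓ values are 0, so ℓ = 2 is out of range.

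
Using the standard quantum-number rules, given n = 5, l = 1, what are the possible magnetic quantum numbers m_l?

-1, 0, 1

m_l takes every integer from −l to +l. With l = 1 that gives the 3 values -1, 0, 1.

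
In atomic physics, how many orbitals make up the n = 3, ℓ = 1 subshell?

A subshell has 2ℓ+1 orbitals; with ℓ = 1, that's 3.

3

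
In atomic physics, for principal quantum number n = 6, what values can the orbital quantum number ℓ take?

0, 1, 2, 3, 4, 5

ℓ is an integer with 0 ≤ ℓ ≤ n−1, so for n = 6: ℓ = 0, 1, 2, 3, 4, 5.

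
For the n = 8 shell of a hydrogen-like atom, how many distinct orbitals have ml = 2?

6

For n = 8, l ranges over 0 … 7.
Orbitals with ml = 2, by l: l=2 → 1; l=3 → 1; l=4 → 1; l=5 → 1; l=6 → 1; l=7 → 1.
Total orbitals: 1 + 1 + 1 + 1 + 1 + 1 = 6.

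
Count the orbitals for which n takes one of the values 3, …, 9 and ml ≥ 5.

20

Work shell by shell — for each n, count the (l, ml) pairs that satisfy ml ≥ 5:
n=6 → 1; n=7 → 3; n=8 → 6; n=9 → 10.
Total orbitals: 1 + 3 + 6 + 10 = 20.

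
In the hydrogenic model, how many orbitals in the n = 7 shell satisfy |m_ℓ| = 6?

2

The n = 7 shell has ℓ = 0 through 6; check each.
The (ℓ, m_ℓ) pairs meeting |m_ℓ| = 6 give: ℓ=6 → 2.
Total orbitals: 2.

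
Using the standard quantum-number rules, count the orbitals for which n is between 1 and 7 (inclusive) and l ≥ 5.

Treat each shell separately and count matching orbitals:
n=6 → 11; n=7 → 24.
Total orbitals: 11 + 24 = 35.

35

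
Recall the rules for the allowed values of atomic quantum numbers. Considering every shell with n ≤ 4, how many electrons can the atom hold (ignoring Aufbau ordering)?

Total orbitals = 1² + 2² + 3² + 4² = 30. Doubling for spin gives 60 electrons.

60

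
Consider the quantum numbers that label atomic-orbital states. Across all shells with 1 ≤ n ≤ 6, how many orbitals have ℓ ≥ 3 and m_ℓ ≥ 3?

For each n in the range, tally the orbitals obeying ℓ ≥ 3 and m_ℓ ≥ 3:
n=4 → 1; n=5 → 3; n=6 → 6.
Total orbitals: 1 + 3 + 6 = 10.

10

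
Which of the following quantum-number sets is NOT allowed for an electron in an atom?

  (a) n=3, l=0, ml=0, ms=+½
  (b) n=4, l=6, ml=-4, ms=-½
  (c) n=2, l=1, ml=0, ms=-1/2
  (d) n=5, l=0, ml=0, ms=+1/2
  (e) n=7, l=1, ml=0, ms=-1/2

(b) has l = 6 ≥ n = 4, violating 0 ≤ l ≤ n−1.
The remaining sets (a), (c), (d), (e) satisfy all four rules.

(b)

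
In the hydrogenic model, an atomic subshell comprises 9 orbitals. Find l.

l = 4 (g)

2l+1 = 9 gives l = 4.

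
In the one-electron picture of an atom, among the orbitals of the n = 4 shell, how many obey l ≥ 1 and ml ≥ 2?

The n = 4 shell has l = 0 through 3; check each.
The (l, ml) pairs meeting l ≥ 1 and ml ≥ 2 give: l=2 → 1; l=3 → 2.
Total orbitals: 1 + 2 = 3.

3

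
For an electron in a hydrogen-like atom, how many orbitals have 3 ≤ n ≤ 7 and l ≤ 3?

73

Per-shell orbital counts meeting the constraint:
n=3 → 9; n=4 → 16; n=5 → 16; n=6 → 16; n=7 → 16.
Total orbitals: 9 + 16 + 16 + 16 + 16 = 73.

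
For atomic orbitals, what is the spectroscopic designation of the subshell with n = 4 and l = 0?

l = 0 corresponds to the letter 's', so the subshell is 4s.

4s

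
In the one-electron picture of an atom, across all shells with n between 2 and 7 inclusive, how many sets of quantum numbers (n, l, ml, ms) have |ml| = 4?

Per-shell orbital counts meeting the constraint:
n=5 → 2; n=6 → 4; n=7 → 6.
Orbitals: 2 + 4 + 6 = 12. Including both spin states (ms = ±1/2) gives 2 × 12 = 24 states.

24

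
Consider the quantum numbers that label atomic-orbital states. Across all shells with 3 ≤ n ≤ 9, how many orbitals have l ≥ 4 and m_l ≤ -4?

Treat each shell separately and count matching orbitals:
n=5 → 1; n=6 → 3; n=7 → 6; n=8 → 10; n=9 → 15.
Total orbitals: 1 + 3 + 6 + 10 + 15 = 35.

35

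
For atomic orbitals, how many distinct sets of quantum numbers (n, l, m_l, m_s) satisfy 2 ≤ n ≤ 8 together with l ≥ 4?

For each n in the range, tally the orbitals obeying l ≥ 4:
n=5 → 9; n=6 → 20; n=7 → 33; n=8 → 48.
Orbitals: 9 + 20 + 33 + 48 = 110. Including both spin states (m_s = ±1/2) gives 2 × 110 = 220 states.

220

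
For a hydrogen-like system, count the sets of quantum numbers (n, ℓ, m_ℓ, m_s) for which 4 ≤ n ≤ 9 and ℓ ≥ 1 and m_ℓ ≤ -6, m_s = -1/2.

10

For each n in the range, tally the orbitals obeying ℓ ≥ 1 and m_ℓ ≤ -6:
n=7 → 1; n=8 → 3; n=9 → 6.
Orbitals: 1 + 3 + 6 = 10. With m_s fixed to -1/2 there is one state per orbital, so 10 states.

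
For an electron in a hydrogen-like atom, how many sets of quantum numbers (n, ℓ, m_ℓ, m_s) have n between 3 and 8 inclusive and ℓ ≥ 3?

For each n in the range, tally the orbitals obeying ℓ ≥ 3:
n=4 → 7; n=5 → 16; n=6 → 27; n=7 → 40; n=8 → 55.
Orbitals: 7 + 16 + 27 + 40 + 55 = 145. Including both spin states (m_s = ±1/2) gives 2 × 145 = 290 states.

290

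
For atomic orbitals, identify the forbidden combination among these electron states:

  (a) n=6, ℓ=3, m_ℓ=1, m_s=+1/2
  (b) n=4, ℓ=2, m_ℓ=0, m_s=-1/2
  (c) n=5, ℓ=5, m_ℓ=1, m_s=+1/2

(c)

(c) has ℓ = 5 ≥ n = 5, violating 0 ≤ ℓ ≤ n−1.
The remaining sets (a), (b) satisfy all four rules.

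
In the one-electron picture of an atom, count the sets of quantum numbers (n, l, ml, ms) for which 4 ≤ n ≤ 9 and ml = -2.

54

For each n in the range, tally the orbitals obeying ml = -2:
n=4 → 2; n=5 → 3; n=6 → 4; n=7 → 5; n=8 → 6; n=9 → 7.
Orbitals: 2 + 3 + 4 + 5 + 6 + 7 = 27. Including both spin states (ms = ±1/2) gives 2 × 27 = 54 states.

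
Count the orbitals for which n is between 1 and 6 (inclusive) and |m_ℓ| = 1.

30

Work shell by shell — for each n, count the (ℓ, m_ℓ) pairs that satisfy |m_ℓ| = 1:
n=2 → 2; n=3 → 4; n=4 → 6; n=5 → 8; n=6 → 10.
Total orbitals: 2 + 4 + 6 + 8 + 10 = 30.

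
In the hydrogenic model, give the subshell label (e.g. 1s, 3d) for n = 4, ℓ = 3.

4f

ℓ = 3 corresponds to the letter 'f', so the subshell is 4f.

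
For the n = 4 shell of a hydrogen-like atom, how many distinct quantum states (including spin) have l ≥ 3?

For n = 4, l ranges over 0 … 3.
Per l-value: l=3 → 7.
Orbitals: 7. Each orbital carries two spin states, so 7 × 2 = 14 states.

14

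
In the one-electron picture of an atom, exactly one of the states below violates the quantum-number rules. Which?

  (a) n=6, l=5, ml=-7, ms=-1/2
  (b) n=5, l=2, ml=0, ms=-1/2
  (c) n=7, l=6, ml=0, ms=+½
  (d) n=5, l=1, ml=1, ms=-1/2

(a) has |ml| = 7 > l = 5, violating −l ≤ ml ≤ l.
The remaining sets (b), (c), (d) satisfy all four rules.

(a)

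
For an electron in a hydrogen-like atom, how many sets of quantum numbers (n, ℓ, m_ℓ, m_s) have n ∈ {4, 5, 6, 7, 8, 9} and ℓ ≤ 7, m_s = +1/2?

For each n in the range, tally the orbitals obeying ℓ ≤ 7:
n=4 → 16; n=5 → 25; n=6 → 36; n=7 → 49; n=8 → 64; n=9 → 64.
Orbitals: 16 + 25 + 36 + 49 + 64 + 64 = 254. With m_s fixed to +1/2 there is one state per orbital, so 254 states.

254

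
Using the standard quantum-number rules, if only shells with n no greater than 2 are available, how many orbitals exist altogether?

5

Total orbitals = 1² + 2² = 5.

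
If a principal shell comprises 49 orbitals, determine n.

n² = 49 ⇒ n = 7.

n = 7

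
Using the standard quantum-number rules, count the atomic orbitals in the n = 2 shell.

4

The n = 2 shell contains n² = 2² = 4 orbitals.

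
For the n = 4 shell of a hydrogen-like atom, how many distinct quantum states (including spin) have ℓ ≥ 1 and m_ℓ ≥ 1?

12

Contributions: ℓ=1 → 1; ℓ=2 → 2; ℓ=3 → 3.
Orbitals: 1 + 2 + 3 = 6. Each orbital carries two spin states, so 6 × 2 = 12 states.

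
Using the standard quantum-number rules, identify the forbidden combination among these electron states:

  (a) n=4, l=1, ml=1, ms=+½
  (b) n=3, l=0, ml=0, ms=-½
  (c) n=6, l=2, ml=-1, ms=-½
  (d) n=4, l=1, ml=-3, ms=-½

(d) has |ml| = 3 > l = 1, violating −l ≤ ml ≤ l.
The remaining sets (a), (b), (c) satisfy all four rules.

(d)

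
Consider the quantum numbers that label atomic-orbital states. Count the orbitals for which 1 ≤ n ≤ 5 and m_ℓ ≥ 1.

Work shell by shell — for each n, count the (ℓ, m_ℓ) pairs that satisfy m_ℓ ≥ 1:
n=2 → 1; n=3 → 3; n=4 → 6; n=5 → 10.
Total orbitals: 1 + 3 + 6 + 10 = 20.

20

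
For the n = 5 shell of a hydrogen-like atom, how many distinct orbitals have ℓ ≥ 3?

16

The (ℓ, m_ℓ) pairs meeting ℓ ≥ 3 give: ℓ=3 → 7; ℓ=4 → 9.
Total orbitals: 7 + 9 = 16.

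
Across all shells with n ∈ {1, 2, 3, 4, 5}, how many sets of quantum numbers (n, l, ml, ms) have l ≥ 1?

100

Count contributing orbitals for each principal shell:
n=2 → 3; n=3 → 8; n=4 → 15; n=5 → 24.
Orbitals: 3 + 8 + 15 + 24 = 50. Including both spin states (ms = ±1/2) gives 2 × 50 = 100 states.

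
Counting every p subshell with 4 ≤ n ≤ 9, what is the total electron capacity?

36

A p subshell (l = 1) exists for every n ≥ 2, so shells n = 4, 5, 6, 7, 8, 9 each contribute one — 6 subshells.
Since each p subshell holds 2(2·1+1) = 6 electrons, the total is 6 × 6 = 36.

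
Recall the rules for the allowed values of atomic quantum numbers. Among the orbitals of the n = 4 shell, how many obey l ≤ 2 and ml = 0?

Orbitals with l ≤ 2 and ml = 0, by l: l=0 → 1; l=1 → 1; l=2 → 1.
Total orbitals: 1 + 1 + 1 = 3.

3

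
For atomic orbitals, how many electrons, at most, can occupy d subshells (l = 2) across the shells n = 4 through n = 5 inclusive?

20

A d subshell (l = 2) exists for every n ≥ 3, so shells n = 4, 5 each contribute one — 2 subshells.
Since each d subshell holds 2(2·2+1) = 10 electrons, the total is 2 × 10 = 20.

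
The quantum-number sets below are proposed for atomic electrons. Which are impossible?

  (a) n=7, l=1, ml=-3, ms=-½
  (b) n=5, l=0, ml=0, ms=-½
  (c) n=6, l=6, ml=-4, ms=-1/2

(a) and (c)

(a) has |ml| = 3 > l = 1, violating −l ≤ ml ≤ l.
(c) has l = 6 ≥ n = 6, violating 0 ≤ l ≤ n−1.
The remaining set (b) satisfies all four rules.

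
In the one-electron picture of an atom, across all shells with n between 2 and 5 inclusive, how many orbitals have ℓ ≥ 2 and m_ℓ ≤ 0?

22

Per-shell orbital counts meeting the constraint:
n=3 → 3; n=4 → 7; n=5 → 12.
Total orbitals: 3 + 7 + 12 = 22.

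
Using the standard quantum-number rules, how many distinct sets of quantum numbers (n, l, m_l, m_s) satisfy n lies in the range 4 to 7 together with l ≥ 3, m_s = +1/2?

Treat each shell separately and count matching orbitals:
n=4 → 7; n=5 → 16; n=6 → 27; n=7 → 40.
Orbitals: 7 + 16 + 27 + 40 = 90. With m_s fixed to +1/2 there is one state per orbital, so 90 states.

90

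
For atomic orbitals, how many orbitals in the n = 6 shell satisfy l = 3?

7

Go through l = 0, …, 5 (the values permitted for n = 6).
The (l, m_l) pairs meeting l = 3 give: l=3 → 7.
Total orbitals: 7.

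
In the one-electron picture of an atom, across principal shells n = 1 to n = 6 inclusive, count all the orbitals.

91

Shell n has n² orbitals: 1²=1 + 2²=4 + 3²=9 + 4²=16 + 5²=25 + 6²=36 = 91 orbitals.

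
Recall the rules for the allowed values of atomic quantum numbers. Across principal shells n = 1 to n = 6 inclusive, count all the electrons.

182

Shell n has n² orbitals: 1²=1 + 2²=4 + 3²=9 + 4²=16 + 5²=25 + 6²=36 = 91 orbitals.
Two spin states per orbital: 2 × 91 = 182 electrons.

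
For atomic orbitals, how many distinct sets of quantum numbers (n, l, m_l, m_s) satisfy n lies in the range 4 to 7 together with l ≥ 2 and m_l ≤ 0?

124

Count contributing orbitals for each principal shell:
n=4 → 7; n=5 → 12; n=6 → 18; n=7 → 25.
Orbitals: 7 + 12 + 18 + 25 = 62. Including both spin states (m_s = ±1/2) gives 2 × 62 = 124 states.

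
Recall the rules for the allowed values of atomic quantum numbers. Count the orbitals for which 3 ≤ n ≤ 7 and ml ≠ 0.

110

Per-shell orbital counts meeting the constraint:
n=3 → 6; n=4 → 12; n=5 → 20; n=6 → 30; n=7 → 42.
Total orbitals: 6 + 12 + 20 + 30 + 42 = 110.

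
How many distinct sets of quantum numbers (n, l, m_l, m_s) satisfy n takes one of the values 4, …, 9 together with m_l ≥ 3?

Treat each shell separately and count matching orbitals:
n=4 → 1; n=5 → 3; n=6 → 6; n=7 → 10; n=8 → 15; n=9 → 21.
Orbitals: 1 + 3 + 6 + 10 + 15 + 21 = 56. Including both spin states (m_s = ±1/2) gives 2 × 56 = 112 states.

112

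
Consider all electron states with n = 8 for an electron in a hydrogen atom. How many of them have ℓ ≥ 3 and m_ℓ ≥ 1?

50

The n = 8 shell has ℓ = 0 through 7; check each.
Per ℓ-value: ℓ=3 → 3; ℓ=4 → 4; ℓ=5 → 5; ℓ=6 → 6; ℓ=7 → 7.
Orbitals: 3 + 4 + 5 + 6 + 7 = 25. Each orbital carries two spin states, so 25 × 2 = 50 states.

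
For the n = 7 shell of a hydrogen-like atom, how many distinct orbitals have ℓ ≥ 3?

40

Per ℓ-value: ℓ=3 → 7; ℓ=4 → 9; ℓ=5 → 11; ℓ=6 → 13.
Total orbitals: 7 + 9 + 11 + 13 = 40.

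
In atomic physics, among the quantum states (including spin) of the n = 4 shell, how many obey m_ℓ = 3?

2

The n = 4 shell has ℓ = 0 through 3; check each.
Orbitals with m_ℓ = 3, by ℓ: ℓ=3 → 1.
Orbitals: 1. Each orbital carries two spin states, so 1 × 2 = 2 states.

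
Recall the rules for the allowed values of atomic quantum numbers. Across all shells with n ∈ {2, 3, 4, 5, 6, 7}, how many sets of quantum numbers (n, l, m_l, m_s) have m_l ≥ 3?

40

Per-shell orbital counts meeting the constraint:
n=4 → 1; n=5 → 3; n=6 → 6; n=7 → 10.
Orbitals: 1 + 3 + 6 + 10 = 20. Including both spin states (m_s = ±1/2) gives 2 × 20 = 40 states.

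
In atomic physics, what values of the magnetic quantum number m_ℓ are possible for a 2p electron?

The 2p subshell has ℓ = 1, and m_ℓ takes every integer from −ℓ to +ℓ. With ℓ = 1 that gives the 3 values -1, 0, 1.

-1, 0, 1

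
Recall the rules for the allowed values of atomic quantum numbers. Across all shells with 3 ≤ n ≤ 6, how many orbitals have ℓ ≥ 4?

Treat each shell separately and count matching orbitals:
n=5 → 9; n=6 → 20.
Total orbitals: 9 + 20 = 29.

29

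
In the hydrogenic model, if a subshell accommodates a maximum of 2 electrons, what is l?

l = 0

2(2l+1) = 2 ⇒ 2l+1 = 1 ⇒ l = 0.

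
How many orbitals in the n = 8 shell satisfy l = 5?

With n = 8 the allowed l are 0, 1, …, 7.
Contributions: l=5 → 11.
Total orbitals: 11.

11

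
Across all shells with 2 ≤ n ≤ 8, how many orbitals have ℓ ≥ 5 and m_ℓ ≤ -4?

Work shell by shell — for each n, count the (ℓ, m_ℓ) pairs that satisfy ℓ ≥ 5 and m_ℓ ≤ -4:
n=6 → 2; n=7 → 5; n=8 → 9.
Total orbitals: 2 + 5 + 9 = 16.

16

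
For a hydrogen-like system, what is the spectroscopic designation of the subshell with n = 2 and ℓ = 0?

ℓ = 0 corresponds to the letter 's', so the subshell is 2s.

2s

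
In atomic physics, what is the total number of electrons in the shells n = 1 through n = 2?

Shell n has n² orbitals: 1²=1 + 2²=4 = 5 orbitals.
Two spin states per orbital: 2 × 5 = 10 electrons.

10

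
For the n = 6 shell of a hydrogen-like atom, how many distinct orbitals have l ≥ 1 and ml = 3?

The n = 6 shell has l = 0 through 5; check each.
Contributions: l=3 → 1; l=4 → 1; l=5 → 1.
Total orbitals: 1 + 1 + 1 = 3.

3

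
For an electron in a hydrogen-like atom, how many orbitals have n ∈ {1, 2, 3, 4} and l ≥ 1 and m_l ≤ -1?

10

Work shell by shell — for each n, count the (l, m_l) pairs that satisfy l ≥ 1 and m_l ≤ -1:
n=2 → 1; n=3 → 3; n=4 → 6.
Total orbitals: 1 + 3 + 6 = 10.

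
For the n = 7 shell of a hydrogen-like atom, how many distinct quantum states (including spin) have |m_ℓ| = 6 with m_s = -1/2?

With n = 7 the allowed ℓ are 0, 1, …, 6.
Per ℓ-value: ℓ=6 → 2.
Orbitals: 2. With m_s fixed to a single value there is one state per orbital, giving 2 states.

2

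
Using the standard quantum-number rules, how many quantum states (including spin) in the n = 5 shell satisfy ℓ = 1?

Per ℓ-value: ℓ=1 → 3.
Orbitals: 3. Each orbital carries two spin states, so 3 × 2 = 6 states.

6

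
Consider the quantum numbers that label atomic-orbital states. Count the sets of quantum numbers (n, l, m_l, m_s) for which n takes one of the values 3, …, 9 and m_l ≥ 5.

40

Treat each shell separately and count matching orbitals:
n=6 → 1; n=7 → 3; n=8 → 6; n=9 → 10.
Orbitals: 1 + 3 + 6 + 10 = 20. Including both spin states (m_s = ±1/2) gives 2 × 20 = 40 states.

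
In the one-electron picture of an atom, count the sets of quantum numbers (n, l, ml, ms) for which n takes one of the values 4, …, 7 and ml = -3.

Per-shell orbital counts meeting the constraint:
n=4 → 1; n=5 → 2; n=6 → 3; n=7 → 4.
Orbitals: 1 + 2 + 3 + 4 = 10. Including both spin states (ms = ±1/2) gives 2 × 10 = 20 states.

20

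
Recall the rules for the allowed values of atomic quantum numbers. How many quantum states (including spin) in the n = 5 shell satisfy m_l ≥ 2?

Go through l = 0, …, 4 (the values permitted for n = 5).
The (l, m_l) pairs meeting m_l ≥ 2 give: l=2 → 1; l=3 → 2; l=4 → 3.
Orbitals: 1 + 2 + 3 = 6. Each orbital carries two spin states, so 6 × 2 = 12 states.

12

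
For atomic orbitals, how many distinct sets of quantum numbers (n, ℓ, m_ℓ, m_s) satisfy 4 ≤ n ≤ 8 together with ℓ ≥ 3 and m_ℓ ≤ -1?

Go shell by shell, enumerating (ℓ, m_ℓ) with ℓ ≥ 3 and m_ℓ ≤ -1:
n=4 → 3; n=5 → 7; n=6 → 12; n=7 → 18; n=8 → 25.
Orbitals: 3 + 7 + 12 + 18 + 25 = 65. Including both spin states (m_s = ±1/2) gives 2 × 65 = 130 states.

130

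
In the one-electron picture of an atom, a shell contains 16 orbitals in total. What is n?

n² = 16 ⇒ n = 4.

n = 4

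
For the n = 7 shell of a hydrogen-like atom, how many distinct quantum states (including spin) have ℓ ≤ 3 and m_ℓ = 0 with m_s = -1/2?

4

Contributions: ℓ=0 → 1; ℓ=1 → 1; ℓ=2 → 1; ℓ=3 → 1.
Orbitals: 1 + 1 + 1 + 1 = 4. With m_s fixed to a single value there is one state per orbital, giving 4 states.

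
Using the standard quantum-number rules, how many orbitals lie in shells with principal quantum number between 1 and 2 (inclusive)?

5

Shell n has n² orbitals: 1²=1 + 2²=4 = 5 orbitals.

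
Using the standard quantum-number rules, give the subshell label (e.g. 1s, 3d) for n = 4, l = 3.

l = 3 corresponds to the letter 'f', so the subshell is 4f.

4f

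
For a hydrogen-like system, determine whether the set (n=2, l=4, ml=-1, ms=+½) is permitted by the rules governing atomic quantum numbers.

The orbital quantum number must satisfy 0 ≤ l ≤ n−1. With n = 2 the allowed l values are 0, 1, so l = 4 is out of range.

Not allowed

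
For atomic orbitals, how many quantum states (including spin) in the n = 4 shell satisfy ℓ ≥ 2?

24

Go through ℓ = 0, …, 3 (the values permitted for n = 4).
Per ℓ-value: ℓ=2 → 5; ℓ=3 → 7.
Orbitals: 5 + 7 = 12. Each orbital carries two spin states, so 12 × 2 = 24 states.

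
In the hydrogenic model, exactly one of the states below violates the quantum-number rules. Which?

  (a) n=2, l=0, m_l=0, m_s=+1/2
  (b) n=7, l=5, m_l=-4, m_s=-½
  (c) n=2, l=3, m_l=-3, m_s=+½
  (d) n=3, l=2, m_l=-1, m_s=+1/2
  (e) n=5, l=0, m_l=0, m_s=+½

(c)

(c) has l = 3 ≥ n = 2, violating 0 ≤ l ≤ n−1.
The remaining sets (a), (b), (d), (e) satisfy all four rules.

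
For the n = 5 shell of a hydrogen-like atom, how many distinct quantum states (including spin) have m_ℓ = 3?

4

The n = 5 shell has ℓ = 0 through 4; check each.
Orbitals with m_ℓ = 3, by ℓ: ℓ=3 → 1; ℓ=4 → 1.
Orbitals: 1 + 1 = 2. Each orbital carries two spin states, so 2 × 2 = 4 states.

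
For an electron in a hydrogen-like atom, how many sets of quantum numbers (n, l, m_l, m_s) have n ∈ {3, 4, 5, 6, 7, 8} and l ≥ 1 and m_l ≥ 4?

40

Go shell by shell, enumerating (l, m_l) with l ≥ 1 and m_l ≥ 4:
n=5 → 1; n=6 → 3; n=7 → 6; n=8 → 10.
Orbitals: 1 + 3 + 6 + 10 = 20. Including both spin states (m_s = ±1/2) gives 2 × 20 = 40 states.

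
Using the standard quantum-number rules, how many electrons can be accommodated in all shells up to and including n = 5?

Total orbitals = 1² + 2² + 3² + 4² + 5² = 55. Doubling for spin gives 110 electrons.

110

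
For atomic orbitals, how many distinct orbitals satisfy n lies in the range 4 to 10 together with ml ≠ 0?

322

Count contributing orbitals for each principal shell:
n=4 → 12; n=5 → 20; n=6 → 30; n=7 → 42; n=8 → 56; n=9 → 72; n=10 → 90.
Total orbitals: 12 + 20 + 30 + 42 + 56 + 72 + 90 = 322.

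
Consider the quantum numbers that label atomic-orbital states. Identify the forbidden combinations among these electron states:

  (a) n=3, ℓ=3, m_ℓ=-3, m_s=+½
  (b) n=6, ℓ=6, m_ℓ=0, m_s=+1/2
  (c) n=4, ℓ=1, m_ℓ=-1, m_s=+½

(a) and (b)

(a) has ℓ = 3 ≥ n = 3, violating 0 ≤ ℓ ≤ n−1.
(b) has ℓ = 6 ≥ n = 6, violating 0 ≤ ℓ ≤ n−1.
The remaining set (c) satisfies all four rules.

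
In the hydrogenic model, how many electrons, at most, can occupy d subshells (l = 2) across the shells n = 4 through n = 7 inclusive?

A d subshell (l = 2) exists for every n ≥ 3, so shells n = 4, 5, 6, 7 each contribute one — 4 subshells.
Since each d subshell holds 2(2·2+1) = 10 electrons, the total is 4 × 10 = 40.

40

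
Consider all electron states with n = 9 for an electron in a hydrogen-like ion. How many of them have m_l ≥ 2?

The n = 9 shell has l = 0 through 8; check each.
The (l, m_l) pairs meeting m_l ≥ 2 give: l=2 → 1; l=3 → 2; l=4 → 3; l=5 → 4; l=6 → 5; l=7 → 6; l=8 → 7.
Orbitals: 1 + 2 + 3 + 4 + 5 + 6 + 7 = 28. Each orbital carries two spin states, so 28 × 2 = 56 states.

56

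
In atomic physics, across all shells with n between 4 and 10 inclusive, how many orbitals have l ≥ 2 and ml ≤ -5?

Treat each shell separately and count matching orbitals:
n=6 → 1; n=7 → 3; n=8 → 6; n=9 → 10; n=10 → 15.
Total orbitals: 1 + 3 + 6 + 10 + 15 = 35.

35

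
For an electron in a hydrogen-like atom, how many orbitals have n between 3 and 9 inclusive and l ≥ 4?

175

Per-shell orbital counts meeting the constraint:
n=5 → 9; n=6 → 20; n=7 → 33; n=8 → 48; n=9 → 65.
Total orbitals: 9 + 20 + 33 + 48 + 65 = 175.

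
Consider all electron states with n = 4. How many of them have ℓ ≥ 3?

With n = 4 the allowed ℓ are 0, 1, …, 3.
Contributions: ℓ=3 → 7.
Orbitals: 7. Each orbital carries two spin states, so 7 × 2 = 14 states.

14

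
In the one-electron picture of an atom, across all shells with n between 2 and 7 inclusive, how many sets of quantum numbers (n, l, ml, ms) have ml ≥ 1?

Per-shell orbital counts meeting the constraint:
n=2 → 1; n=3 → 3; n=4 → 6; n=5 → 10; n=6 → 15; n=7 → 21.
Orbitals: 1 + 3 + 6 + 10 + 15 + 21 = 56. Including both spin states (ms = ±1/2) gives 2 × 56 = 112 states.

112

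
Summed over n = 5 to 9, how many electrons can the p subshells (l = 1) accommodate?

30

A p subshell (l = 1) exists for every n ≥ 2, so shells n = 5, 6, 7, 8, 9 each contribute one — 5 subshells.
Since each p subshell holds 2(2·1+1) = 6 electrons, the total is 5 × 6 = 30.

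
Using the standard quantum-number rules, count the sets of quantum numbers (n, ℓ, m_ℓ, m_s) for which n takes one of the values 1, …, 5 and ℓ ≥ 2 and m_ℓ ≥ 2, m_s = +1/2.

10

Count contributing orbitals for each principal shell:
n=3 → 1; n=4 → 3; n=5 → 6.
Orbitals: 1 + 3 + 6 = 10. With m_s fixed to +1/2 there is one state per orbital, so 10 states.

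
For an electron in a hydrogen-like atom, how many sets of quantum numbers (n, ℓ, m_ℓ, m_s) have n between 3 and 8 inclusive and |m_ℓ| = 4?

Treat each shell separately and count matching orbitals:
n=5 → 2; n=6 → 4; n=7 → 6; n=8 → 8.
Orbitals: 2 + 4 + 6 + 8 = 20. Including both spin states (m_s = ±1/2) gives 2 × 20 = 40 states.

40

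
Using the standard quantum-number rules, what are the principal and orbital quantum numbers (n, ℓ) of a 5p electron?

The leading integer gives n = 5; the letter 'p' means ℓ = 1.

n = 5, ℓ = 1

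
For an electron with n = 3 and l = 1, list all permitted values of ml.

ml takes every integer from −l to +l. With l = 1 that gives the 3 values -1, 0, 1.

-1, 0, 1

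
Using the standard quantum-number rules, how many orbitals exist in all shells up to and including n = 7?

Total orbitals = 1² + 2² + 3² + 4² + 5² + 6² + 7² = 140.

140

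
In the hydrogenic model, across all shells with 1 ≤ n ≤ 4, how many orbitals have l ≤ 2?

Count contributing orbitals for each principal shell:
n=1 → 1; n=2 → 4; n=3 → 9; n=4 → 9.
Total orbitals: 1 + 4 + 9 + 9 = 23.

23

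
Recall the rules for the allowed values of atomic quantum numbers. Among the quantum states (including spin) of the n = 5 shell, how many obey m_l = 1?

8

Orbitals with m_l = 1, by l: l=1 → 1; l=2 → 1; l=3 → 1; l=4 → 1.
Orbitals: 1 + 1 + 1 + 1 = 4. Each orbital carries two spin states, so 4 × 2 = 8 states.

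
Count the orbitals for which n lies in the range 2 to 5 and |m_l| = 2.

For each n in the range, tally the orbitals obeying |m_l| = 2:
n=3 → 2; n=4 → 4; n=5 → 6.
Total orbitals: 2 + 4 + 6 = 12.

12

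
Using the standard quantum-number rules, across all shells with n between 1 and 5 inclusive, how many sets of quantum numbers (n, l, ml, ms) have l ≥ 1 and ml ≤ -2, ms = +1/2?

Count contributing orbitals for each principal shell:
n=3 → 1; n=4 → 3; n=5 → 6.
Orbitals: 1 + 3 + 6 = 10. With ms fixed to +1/2 there is one state per orbital, so 10 states.

10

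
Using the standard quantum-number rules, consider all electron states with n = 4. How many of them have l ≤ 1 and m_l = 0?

Go through l = 0, …, 3 (the values permitted for n = 4).
Orbitals with l ≤ 1 and m_l = 0, by l: l=0 → 1; l=1 → 1.
Orbitals: 1 + 1 = 2. Each orbital carries two spin states, so 2 × 2 = 4 states.

4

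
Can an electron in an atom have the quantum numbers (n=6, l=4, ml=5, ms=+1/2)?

The magnetic quantum number must satisfy −l ≤ ml ≤ l. With l = 4, ml can only be -4, -3, -2, -1, 0, 1, 2, 3, 4, so ml = 5 is forbidden.

Invalid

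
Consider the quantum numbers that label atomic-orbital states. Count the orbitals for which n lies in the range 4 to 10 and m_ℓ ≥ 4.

Count contributing orbitals for each principal shell:
n=5 → 1; n=6 → 3; n=7 → 6; n=8 → 10; n=9 → 15; n=10 → 21.
Total orbitals: 1 + 3 + 6 + 10 + 15 + 21 = 56.

56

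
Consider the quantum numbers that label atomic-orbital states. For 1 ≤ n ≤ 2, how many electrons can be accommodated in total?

Total orbitals = 1² + 2² = 5. Doubling for spin gives 10 electrons.

10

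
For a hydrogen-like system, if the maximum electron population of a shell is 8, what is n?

n = 2

2n² = 8 ⇒ n² = 4 ⇒ n = 2.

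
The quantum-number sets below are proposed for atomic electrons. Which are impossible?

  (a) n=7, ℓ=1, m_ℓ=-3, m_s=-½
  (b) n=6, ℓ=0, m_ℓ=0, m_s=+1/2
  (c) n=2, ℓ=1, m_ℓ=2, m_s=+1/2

(a) has |m_ℓ| = 3 > ℓ = 1, violating −ℓ ≤ m_ℓ ≤ ℓ.
(c) has |m_ℓ| = 2 > ℓ = 1, violating −ℓ ≤ m_ℓ ≤ ℓ.
The remaining set (b) satisfies all four rules.

(a) and (c)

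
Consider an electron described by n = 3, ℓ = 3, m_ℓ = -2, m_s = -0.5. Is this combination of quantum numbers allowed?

Not allowed

The orbital quantum number must satisfy 0 ≤ ℓ ≤ n−1. With n = 3 the allowed ℓ values are 0, 1, 2, so ℓ = 3 is out of range.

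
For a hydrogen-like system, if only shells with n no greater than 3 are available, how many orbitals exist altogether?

14

Total orbitals = 1² + 2² + 3² = 14.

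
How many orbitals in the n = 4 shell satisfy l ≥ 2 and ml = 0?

2

The n = 4 shell has l = 0 through 3; check each.
Per l-value: l=2 → 1; l=3 → 1.
Total orbitals: 1 + 1 = 2.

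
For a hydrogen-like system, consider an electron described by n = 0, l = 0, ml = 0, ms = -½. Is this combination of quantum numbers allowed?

Invalid

The principal quantum number must be a positive integer (n ≥ 1), but here n = 0.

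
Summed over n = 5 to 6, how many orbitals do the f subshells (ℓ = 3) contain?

An f subshell (ℓ = 3) exists for every n ≥ 4, so shells n = 5, 6 each contribute one — 2 subshells.
Since each f subshell has 2·3+1 = 7 orbitals, the total is 2 × 7 = 14.

14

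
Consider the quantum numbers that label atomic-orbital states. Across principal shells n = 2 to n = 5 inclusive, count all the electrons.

Shell n has n² orbitals: 2²=4 + 3²=9 + 4²=16 + 5²=25 = 54 orbitals.
Two spin states per orbital: 2 × 54 = 108 electrons.

108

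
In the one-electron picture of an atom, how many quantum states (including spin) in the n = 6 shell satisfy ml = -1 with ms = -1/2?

The n = 6 shell has l = 0 through 5; check each.
Orbitals with ml = -1, by l: l=1 → 1; l=2 → 1; l=3 → 1; l=4 → 1; l=5 → 1.
Orbitals: 1 + 1 + 1 + 1 + 1 = 5. With ms fixed to a single value there is one state per orbital, giving 5 states.

5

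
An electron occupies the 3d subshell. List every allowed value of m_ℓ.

-2, -1, 0, 1, 2

The 3d subshell has ℓ = 2, and m_ℓ takes every integer from −ℓ to +ℓ. With ℓ = 2 that gives the 5 values -2, -1, 0, 1, 2.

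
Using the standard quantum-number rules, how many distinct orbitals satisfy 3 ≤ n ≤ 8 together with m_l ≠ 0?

Go shell by shell, enumerating (l, m_l) with m_l ≠ 0:
n=3 → 6; n=4 → 12; n=5 → 20; n=6 → 30; n=7 → 42; n=8 → 56.
Total orbitals: 6 + 12 + 20 + 30 + 42 + 56 = 166.

166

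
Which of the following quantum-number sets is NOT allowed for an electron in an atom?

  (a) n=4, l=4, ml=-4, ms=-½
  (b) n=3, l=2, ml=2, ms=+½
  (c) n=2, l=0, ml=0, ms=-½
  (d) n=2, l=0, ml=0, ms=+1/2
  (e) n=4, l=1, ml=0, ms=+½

(a) has l = 4 ≥ n = 4, violating 0 ≤ l ≤ n−1.
The remaining sets (b), (c), (d), (e) satisfy all four rules.

(a)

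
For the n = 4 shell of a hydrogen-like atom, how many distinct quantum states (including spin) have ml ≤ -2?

6

With n = 4 the allowed l are 0, 1, …, 3.
Per l-value: l=2 → 1; l=3 → 2.
Orbitals: 1 + 2 = 3. Each orbital carries two spin states, so 3 × 2 = 6 states.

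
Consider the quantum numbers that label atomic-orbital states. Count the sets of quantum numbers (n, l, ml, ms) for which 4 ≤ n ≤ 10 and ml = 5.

For each n in the range, tally the orbitals obeying ml = 5:
n=6 → 1; n=7 → 2; n=8 → 3; n=9 → 4; n=10 → 5.
Orbitals: 1 + 2 + 3 + 4 + 5 = 15. Including both spin states (ms = ±1/2) gives 2 × 15 = 30 states.

30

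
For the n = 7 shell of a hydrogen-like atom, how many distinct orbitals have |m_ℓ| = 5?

4

Contributions: ℓ=5 → 2; ℓ=6 → 2.
Total orbitals: 2 + 2 = 4.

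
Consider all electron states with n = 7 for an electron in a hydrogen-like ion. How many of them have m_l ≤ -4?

12

The n = 7 shell has l = 0 through 6; check each.
Contributions: l=4 → 1; l=5 → 2; l=6 → 3.
Orbitals: 1 + 2 + 3 = 6. Each orbital carries two spin states, so 6 × 2 = 12 states.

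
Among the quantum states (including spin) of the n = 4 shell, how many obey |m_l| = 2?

The n = 4 shell has l = 0 through 3; check each.
Orbitals with |m_l| = 2, by l: l=2 → 2; l=3 → 2.
Orbitals: 2 + 2 = 4. Each orbital carries two spin states, so 4 × 2 = 8 states.

8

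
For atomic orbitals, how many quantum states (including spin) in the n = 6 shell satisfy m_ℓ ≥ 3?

With n = 6 the allowed ℓ are 0, 1, …, 5.
Per ℓ-value: ℓ=3 → 1; ℓ=4 → 2; ℓ=5 → 3.
Orbitals: 1 + 2 + 3 = 6. Each orbital carries two spin states, so 6 × 2 = 12 states.

12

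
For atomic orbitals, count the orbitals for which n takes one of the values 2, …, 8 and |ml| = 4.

20

Work shell by shell — for each n, count the (l, ml) pairs that satisfy |ml| = 4:
n=5 → 2; n=6 → 4; n=7 → 6; n=8 → 8.
Total orbitals: 2 + 4 + 6 + 8 = 20.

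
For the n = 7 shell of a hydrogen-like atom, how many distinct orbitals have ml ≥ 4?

The n = 7 shell has l = 0 through 6; check each.
The (l, ml) pairs meeting ml ≥ 4 give: l=4 → 1; l=5 → 2; l=6 → 3.
Total orbitals: 1 + 2 + 3 = 6.

6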